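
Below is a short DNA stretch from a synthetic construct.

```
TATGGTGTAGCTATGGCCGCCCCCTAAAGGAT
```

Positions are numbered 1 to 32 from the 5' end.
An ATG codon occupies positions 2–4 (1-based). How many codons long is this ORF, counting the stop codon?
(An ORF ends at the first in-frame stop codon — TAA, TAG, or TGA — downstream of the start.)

3

Codons from position 2: ATG (2–4), GTG (5–7), TAG (8–10).
TAG is the first in-frame stop; that's 3 codons including the stop.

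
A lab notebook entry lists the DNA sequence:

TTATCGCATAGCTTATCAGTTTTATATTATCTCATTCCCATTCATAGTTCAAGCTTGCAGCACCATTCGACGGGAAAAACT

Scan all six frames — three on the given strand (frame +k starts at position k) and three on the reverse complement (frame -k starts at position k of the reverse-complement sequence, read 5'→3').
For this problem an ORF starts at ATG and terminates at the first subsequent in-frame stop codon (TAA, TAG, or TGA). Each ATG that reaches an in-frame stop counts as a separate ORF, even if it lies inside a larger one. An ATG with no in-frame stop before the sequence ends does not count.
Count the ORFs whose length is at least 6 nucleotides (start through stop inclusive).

Reverse complement (5'→3'): AGTTTTTCCCGTCGAATGGTGCTGCAAGCTTGAACTATGAATGGGAATGAGATAATATAAAACTGATAAGCTATGCGATAA
Frame +1: TTA TCG CAT AGC TTA TCA GTT TTA TAT TAT CTC ATT CCC ATT CAT AGT TCA AGC TTG CAG CAC CAT TCG ACG GGA AAA ACT — no ATG→stop ORF.
Frame +2: TAT CGC ATA GCT TAT CAG TTT TAT ATT ATC TCA TTC CCA TTC ATA GTT CAA GCT TGC AGC ACC ATT CGA CGG GAA AAA — no ATG→stop ORF.
Frame +3: ATC GCA TAG CTT ATC AGT TTT ATA TTA TCT CAT TCC CAT TCA TAG TTC AAG CTT GCA GCA CCA TTC GAC GGG AAA AAC — no ATG→stop ORF.
Frame -1: AGT TTT TCC CGT CGA ATG GTG CTG CAA GCT TGA ACT ATG AAT GGG AAT GAG ATA ATA TAA AAC TGA TAA GCT ATG CGA TAA — ATG at 16, stop TGA at 31 → 18 nt; ATG at 37, stop TAA at 58 → 24 nt; ATG at 73, stop TAA at 79 → 9 nt.
Frame -2: GTT TTT CCC GTC GAA TGG TGC TGC AAG CTT GAA CTA TGA ATG GGA ATG AGA TAA TAT AAA ACT GAT AAG CTA TGC GAT — ATG at 41, stop TAA at 53 → 15 nt; ATG at 47, stop TAA at 53 → 9 nt.
Frame -3: TTT TTC CCG TCG AAT GGT GCT GCA AGC TTG AAC TAT GAA TGG GAA TGA GAT AAT ATA AAA CTG ATA AGC TAT GCG ATA — no ATG→stop ORF.
ORFs ≥ 6 nucleotides: frame -1 16–33 (18 nucleotides), frame -1 37–60 (24 nucleotides), frame -1 73–81 (9 nucleotides), frame -2 41–55 (15 nucleotides), frame -2 47–55 (9 nucleotides). Count = 5.

5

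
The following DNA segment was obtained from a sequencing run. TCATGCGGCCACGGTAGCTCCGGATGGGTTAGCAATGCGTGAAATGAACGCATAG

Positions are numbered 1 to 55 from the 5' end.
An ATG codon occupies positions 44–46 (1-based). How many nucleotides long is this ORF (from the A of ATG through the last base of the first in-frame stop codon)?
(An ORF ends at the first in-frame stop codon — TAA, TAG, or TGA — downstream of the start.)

Codons from position 44: ATG (44–46), AAC (47–49), GCA (50–52), TAG (53–55).
TAG is the first in-frame stop; ORF spans 44–55, 12 nucleotides.

12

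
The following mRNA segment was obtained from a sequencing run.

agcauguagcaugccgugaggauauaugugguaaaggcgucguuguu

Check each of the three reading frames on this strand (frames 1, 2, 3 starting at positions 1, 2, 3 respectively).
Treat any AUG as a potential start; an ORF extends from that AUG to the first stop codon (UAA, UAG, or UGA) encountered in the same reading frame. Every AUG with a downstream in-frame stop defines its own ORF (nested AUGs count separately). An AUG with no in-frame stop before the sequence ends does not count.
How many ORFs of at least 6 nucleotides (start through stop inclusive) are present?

3

Frame 1: AGC AUG UAG CAU GCC GUG AGG AUA UAU GUG GUA AAG GCG UCG UUG — AUG at 4, stop UAG at 7 → 6 nt.
Frame 2: GCA UGU AGC AUG CCG UGA GGA UAU AUG UGG UAA AGG CGU CGU UGU — AUG at 11, stop UGA at 17 → 9 nt; AUG at 26, stop UAA at 32 → 9 nt.
Frame 3: CAU GUA GCA UGC CGU GAG GAU AUA UGU GGU AAA GGC GUC GUU GUU — no AUG→stop ORF.
ORFs ≥ 6 nucleotides: frame 1 4–9 (6 nucleotides), frame 2 11–19 (9 nucleotides), frame 2 26–34 (9 nucleotides). Count = 3.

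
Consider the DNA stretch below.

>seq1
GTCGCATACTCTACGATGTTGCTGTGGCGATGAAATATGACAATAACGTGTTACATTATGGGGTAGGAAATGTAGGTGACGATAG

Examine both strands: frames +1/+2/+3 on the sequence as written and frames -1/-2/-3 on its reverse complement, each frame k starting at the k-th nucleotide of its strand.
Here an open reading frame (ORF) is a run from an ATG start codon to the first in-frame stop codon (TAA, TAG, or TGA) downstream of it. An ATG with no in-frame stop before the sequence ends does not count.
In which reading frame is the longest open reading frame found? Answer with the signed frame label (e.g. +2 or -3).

+1

Reverse complement (5'→3'): CTATCGTCACCTACATTTCCTACCCCATAATGTAACACGTTATTGTCATATTTCATCGCCACAGCAACATCGTAGAGTATGCGAC
Frame +1: GTC GCA TAC TCT ACG ATG TTG CTG TGG CGA TGA AAT ATG ACA ATA ACG TGT TAC ATT ATG GGG TAG GAA ATG TAG GTG ACG ATA — ATG at 16, stop TGA at 31 → 18 nt; ATG at 37, stop TAG at 64 → 30 nt; ATG at 58, stop TAG at 64 → 9 nt; ATG at 70, stop TAG at 73 → 6 nt.
Frame +2: TCG CAT ACT CTA CGA TGT TGC TGT GGC GAT GAA ATA TGA CAA TAA CGT GTT ACA TTA TGG GGT AGG AAA TGT AGG TGA CGA TAG — no ATG→stop ORF.
Frame +3: CGC ATA CTC TAC GAT GTT GCT GTG GCG ATG AAA TAT GAC AAT AAC GTG TTA CAT TAT GGG GTA GGA AAT GTA GGT GAC GAT — no ATG→stop ORF.
Frame -1: CTA TCG TCA CCT ACA TTT CCT ACC CCA TAA TGT AAC ACG TTA TTG TCA TAT TTC ATC GCC ACA GCA ACA TCG TAG AGT ATG CGA — no ATG→stop ORF.
Frame -2: TAT CGT CAC CTA CAT TTC CTA CCC CAT AAT GTA ACA CGT TAT TGT CAT ATT TCA TCG CCA CAG CAA CAT CGT AGA GTA TGC GAC — no ATG→stop ORF.
Frame -3: ATC GTC ACC TAC ATT TCC TAC CCC ATA ATG TAA CAC GTT ATT GTC ATA TTT CAT CGC CAC AGC AAC ATC GTA GAG TAT GCG — ATG at 30, stop TAA at 33 → 6 nt.
Longest ORF is 30 nt in frame +1 (positions 37–66).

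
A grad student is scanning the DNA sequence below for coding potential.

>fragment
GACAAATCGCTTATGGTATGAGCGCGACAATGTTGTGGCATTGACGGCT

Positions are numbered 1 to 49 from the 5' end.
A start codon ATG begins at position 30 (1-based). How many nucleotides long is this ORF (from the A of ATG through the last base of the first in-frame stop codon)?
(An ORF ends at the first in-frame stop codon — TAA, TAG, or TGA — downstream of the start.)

Codons from position 30: ATG (30–32), TTG (33–35), TGG (36–38), CAT (39–41), TGA (42–44).
TGA is the first in-frame stop; ORF spans 30–44, 15 nucleotides.

15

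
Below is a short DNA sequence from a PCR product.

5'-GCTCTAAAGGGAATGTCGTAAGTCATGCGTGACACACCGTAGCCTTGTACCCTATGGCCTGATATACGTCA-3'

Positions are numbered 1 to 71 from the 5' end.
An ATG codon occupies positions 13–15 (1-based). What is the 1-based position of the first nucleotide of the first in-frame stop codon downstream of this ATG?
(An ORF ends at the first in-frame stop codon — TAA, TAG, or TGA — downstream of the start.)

19

Codons from position 13: ATG (13–15), TCG (16–18), TAA (19–21).
TAA is a stop codon; it begins at position 19.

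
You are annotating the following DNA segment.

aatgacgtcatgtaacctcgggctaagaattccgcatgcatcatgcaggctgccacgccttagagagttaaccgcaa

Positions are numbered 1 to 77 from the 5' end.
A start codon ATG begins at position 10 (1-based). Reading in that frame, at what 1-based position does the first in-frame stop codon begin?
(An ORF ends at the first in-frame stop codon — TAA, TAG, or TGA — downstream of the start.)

13

Codons from position 10: ATG (10–12), TAA (13–15).
TAA is a stop codon; it begins at position 13.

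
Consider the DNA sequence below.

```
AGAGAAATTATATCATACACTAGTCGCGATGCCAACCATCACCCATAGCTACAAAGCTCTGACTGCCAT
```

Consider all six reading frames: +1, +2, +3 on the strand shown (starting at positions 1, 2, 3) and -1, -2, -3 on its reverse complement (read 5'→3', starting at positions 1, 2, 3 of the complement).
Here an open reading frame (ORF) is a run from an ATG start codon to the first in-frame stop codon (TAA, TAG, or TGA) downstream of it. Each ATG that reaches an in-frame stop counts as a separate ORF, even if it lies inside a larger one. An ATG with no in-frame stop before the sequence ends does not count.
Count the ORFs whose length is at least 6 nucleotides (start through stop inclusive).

4

Reverse complement (5'→3'): ATGGCAGTCAGAGCTTTGTAGCTATGGGTGATGGTTGGCATCGCGACTAGTGTATGATATAATTTCTCT
Frame +1: AGA GAA ATT ATA TCA TAC ACT AGT CGC GAT GCC AAC CAT CAC CCA TAG CTA CAA AGC TCT GAC TGC CAT — no ATG→stop ORF.
Frame +2: GAG AAA TTA TAT CAT ACA CTA GTC GCG ATG CCA ACC ATC ACC CAT AGC TAC AAA GCT CTG ACT GCC — no ATG→stop ORF.
Frame +3: AGA AAT TAT ATC ATA CAC TAG TCG CGA TGC CAA CCA TCA CCC ATA GCT ACA AAG CTC TGA CTG CCA — no ATG→stop ORF.
Frame -1: ATG GCA GTC AGA GCT TTG TAG CTA TGG GTG ATG GTT GGC ATC GCG ACT AGT GTA TGA TAT AAT TTC TCT — ATG at 1, stop TAG at 19 → 21 nt; ATG at 31, stop TGA at 55 → 27 nt.
Frame -2: TGG CAG TCA GAG CTT TGT AGC TAT GGG TGA TGG TTG GCA TCG CGA CTA GTG TAT GAT ATA ATT TCT — no ATG→stop ORF.
Frame -3: GGC AGT CAG AGC TTT GTA GCT ATG GGT GAT GGT TGG CAT CGC GAC TAG TGT ATG ATA TAA TTT CTC — ATG at 24, stop TAG at 48 → 27 nt; ATG at 54, stop TAA at 60 → 9 nt.
ORFs ≥ 6 nucleotides: frame -1 1–21 (21 nucleotides), frame -1 31–57 (27 nucleotides), frame -3 24–50 (27 nucleotides), frame -3 54–62 (9 nucleotides). Count = 4.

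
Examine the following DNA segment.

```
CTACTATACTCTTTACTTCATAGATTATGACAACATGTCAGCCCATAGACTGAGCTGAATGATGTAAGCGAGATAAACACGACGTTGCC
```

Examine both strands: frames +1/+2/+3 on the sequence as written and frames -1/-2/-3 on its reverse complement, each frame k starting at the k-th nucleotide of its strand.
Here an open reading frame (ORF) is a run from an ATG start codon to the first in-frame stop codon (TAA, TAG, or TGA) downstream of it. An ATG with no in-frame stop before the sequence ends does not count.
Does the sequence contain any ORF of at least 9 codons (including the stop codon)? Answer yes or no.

yes

Reverse complement (5'→3'): GGCAACGTCGTGTTTATCTCGCTTACATCATTCAGCTCAGTCTATGGGCTGACATGTTGTCATAATCTATGAAGTAAAGAGTATAGTAG
Frame +1: CTA CTA TAC TCT TTA CTT CAT AGA TTA TGA CAA CAT GTC AGC CCA TAG ACT GAG CTG AAT GAT GTA AGC GAG ATA AAC ACG ACG TTG — no ATG→stop ORF.
Frame +2: TAC TAT ACT CTT TAC TTC ATA GAT TAT GAC AAC ATG TCA GCC CAT AGA CTG AGC TGA ATG ATG TAA GCG AGA TAA ACA CGA CGT TGC — ATG at 35, stop TGA at 56 → 24 nt; ATG at 59, stop TAA at 65 → 9 nt; ATG at 62, stop TAA at 65 → 6 nt.
Frame +3: ACT ATA CTC TTT ACT TCA TAG ATT ATG ACA ACA TGT CAG CCC ATA GAC TGA GCT GAA TGA TGT AAG CGA GAT AAA CAC GAC GTT GCC — ATG at 27, stop TGA at 51 → 27 nt.
Frame -1: GGC AAC GTC GTG TTT ATC TCG CTT ACA TCA TTC AGC TCA GTC TAT GGG CTG ACA TGT TGT CAT AAT CTA TGA AGT AAA GAG TAT AGT — no ATG→stop ORF.
Frame -2: GCA ACG TCG TGT TTA TCT CGC TTA CAT CAT TCA GCT CAG TCT ATG GGC TGA CAT GTT GTC ATA ATC TAT GAA GTA AAG AGT ATA GTA — ATG at 44, stop TGA at 50 → 9 nt.
Frame -3: CAA CGT CGT GTT TAT CTC GCT TAC ATC ATT CAG CTC AGT CTA TGG GCT GAC ATG TTG TCA TAA TCT ATG AAG TAA AGA GTA TAG TAG — ATG at 54, stop TAA at 63 → 12 nt; ATG at 69, stop TAA at 75 → 9 nt.
Frame +3 has an ORF of 9 codons (positions 27–53) ≥ 9, so yes.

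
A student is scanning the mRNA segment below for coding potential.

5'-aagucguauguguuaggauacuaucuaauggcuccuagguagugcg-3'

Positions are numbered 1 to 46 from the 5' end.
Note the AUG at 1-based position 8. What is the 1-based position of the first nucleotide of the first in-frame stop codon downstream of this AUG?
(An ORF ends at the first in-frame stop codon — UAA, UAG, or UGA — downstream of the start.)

Codons from position 8: AUG (8–10), UGU (11–13), UAG (14–16).
UAG is a stop codon; it begins at position 14.

14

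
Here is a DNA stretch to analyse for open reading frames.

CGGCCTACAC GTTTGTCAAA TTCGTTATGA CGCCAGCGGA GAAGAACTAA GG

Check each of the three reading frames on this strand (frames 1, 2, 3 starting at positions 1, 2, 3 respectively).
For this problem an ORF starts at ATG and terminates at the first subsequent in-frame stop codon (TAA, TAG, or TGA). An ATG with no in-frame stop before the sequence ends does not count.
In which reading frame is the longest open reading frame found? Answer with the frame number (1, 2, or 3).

Frame 1: CGG CCT ACA CGT TTG TCA AAT TCG TTA TGA CGC CAG CGG AGA AGA ACT AAG — no ATG→stop ORF.
Frame 2: GGC CTA CAC GTT TGT CAA ATT CGT TAT GAC GCC AGC GGA GAA GAA CTA AGG — no ATG→stop ORF.
Frame 3: GCC TAC ACG TTT GTC AAA TTC GTT ATG ACG CCA GCG GAG AAG AAC TAA — ATG at 27, stop TAA at 48 → 24 nt.
Longest ORF is 24 nt in frame 3 (positions 27–50).

3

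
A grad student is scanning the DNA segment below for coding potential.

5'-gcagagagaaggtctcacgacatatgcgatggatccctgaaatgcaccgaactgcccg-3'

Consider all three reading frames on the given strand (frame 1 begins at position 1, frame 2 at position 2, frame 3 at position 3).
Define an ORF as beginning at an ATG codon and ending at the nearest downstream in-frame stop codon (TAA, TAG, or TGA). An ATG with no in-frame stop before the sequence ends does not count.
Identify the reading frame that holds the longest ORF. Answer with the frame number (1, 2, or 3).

2

Frame 1: GCA GAG AGA AGG TCT CAC GAC ATA TGC GAT GGA TCC CTG AAA TGC ACC GAA CTG CCC — no ATG→stop ORF.
Frame 2: CAG AGA GAA GGT CTC ACG ACA TAT GCG ATG GAT CCC TGA AAT GCA CCG AAC TGC CCG — ATG at 29, stop TGA at 38 → 12 nt.
Frame 3: AGA GAG AAG GTC TCA CGA CAT ATG CGA TGG ATC CCT GAA ATG CAC CGA ACT GCC — no ATG→stop ORF.
Longest ORF is 12 nt in frame 2 (positions 29–40).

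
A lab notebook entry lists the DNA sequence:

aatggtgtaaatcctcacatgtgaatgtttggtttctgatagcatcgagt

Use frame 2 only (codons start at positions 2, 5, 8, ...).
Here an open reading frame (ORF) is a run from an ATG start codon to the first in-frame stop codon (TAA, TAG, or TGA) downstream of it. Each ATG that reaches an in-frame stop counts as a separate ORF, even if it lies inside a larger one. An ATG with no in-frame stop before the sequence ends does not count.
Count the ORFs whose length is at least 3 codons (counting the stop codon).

1

Frame 2: ATG GTG TAA ATC CTC ACA TGT GAA TGT TTG GTT TCT GAT AGC ATC GAG — ATG at 2, stop TAA at 8 → 9 nt.
ORFs ≥ 3 codons: frame 2 2–10 (3 codons). Count = 1.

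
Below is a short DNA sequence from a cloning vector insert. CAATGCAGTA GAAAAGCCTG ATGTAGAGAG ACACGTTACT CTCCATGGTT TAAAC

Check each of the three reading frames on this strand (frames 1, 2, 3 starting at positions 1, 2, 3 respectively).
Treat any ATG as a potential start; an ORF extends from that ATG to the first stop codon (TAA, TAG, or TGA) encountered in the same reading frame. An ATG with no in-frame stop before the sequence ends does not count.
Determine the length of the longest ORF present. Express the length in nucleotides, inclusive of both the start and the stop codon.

9

Frame 1: CAA TGC AGT AGA AAA GCC TGA TGT AGA GAG ACA CGT TAC TCT CCA TGG TTT AAA — no ATG→stop ORF.
Frame 2: AAT GCA GTA GAA AAG CCT GAT GTA GAG AGA CAC GTT ACT CTC CAT GGT TTA AAC — no ATG→stop ORF.
Frame 3: ATG CAG TAG AAA AGC CTG ATG TAG AGA GAC ACG TTA CTC TCC ATG GTT TAA — ATG at 3, stop TAG at 9 → 9 nt; ATG at 21, stop TAG at 24 → 6 nt; ATG at 45, stop TAA at 51 → 9 nt.
Longest: frame 3, positions 3–11, 9 nt = 3 codons = 2 aa. → 9 nucleotides.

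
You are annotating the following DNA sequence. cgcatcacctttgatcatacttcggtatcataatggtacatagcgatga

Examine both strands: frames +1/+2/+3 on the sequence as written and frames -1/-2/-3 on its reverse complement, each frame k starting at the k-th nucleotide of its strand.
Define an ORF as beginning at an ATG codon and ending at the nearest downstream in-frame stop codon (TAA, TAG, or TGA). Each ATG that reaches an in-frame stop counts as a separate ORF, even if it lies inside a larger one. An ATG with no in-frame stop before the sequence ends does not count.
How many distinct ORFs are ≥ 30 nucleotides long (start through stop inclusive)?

Reverse complement (5'→3'): TCATCGCTATGTACCATTATGATACCGAAGTATGATCAAAGGTGATGCG
Frame +1: CGC ATC ACC TTT GAT CAT ACT TCG GTA TCA TAA TGG TAC ATA GCG ATG — no ATG→stop ORF.
Frame +2: GCA TCA CCT TTG ATC ATA CTT CGG TAT CAT AAT GGT ACA TAG CGA TGA — no ATG→stop ORF.
Frame +3: CAT CAC CTT TGA TCA TAC TTC GGT ATC ATA ATG GTA CAT AGC GAT — no ATG→stop ORF.
Frame -1: TCA TCG CTA TGT ACC ATT ATG ATA CCG AAG TAT GAT CAA AGG TGA TGC — ATG at 19, stop TGA at 43 → 27 nt.
Frame -2: CAT CGC TAT GTA CCA TTA TGA TAC CGA AGT ATG ATC AAA GGT GAT GCG — no ATG→stop ORF.
Frame -3: ATC GCT ATG TAC CAT TAT GAT ACC GAA GTA TGA TCA AAG GTG ATG — ATG at 9, stop TGA at 33 → 27 nt.
No ORF reaches 30 nucleotides. Count = 0.

0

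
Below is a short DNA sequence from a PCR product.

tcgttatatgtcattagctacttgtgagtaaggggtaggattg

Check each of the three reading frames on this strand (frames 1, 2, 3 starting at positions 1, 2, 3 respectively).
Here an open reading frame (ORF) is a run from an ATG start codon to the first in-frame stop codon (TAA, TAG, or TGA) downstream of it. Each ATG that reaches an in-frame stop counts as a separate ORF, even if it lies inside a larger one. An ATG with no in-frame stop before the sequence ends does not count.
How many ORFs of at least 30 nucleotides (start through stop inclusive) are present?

0

Frame 1: TCG TTA TAT GTC ATT AGC TAC TTG TGA GTA AGG GGT AGG ATT — no ATG→stop ORF.
Frame 2: CGT TAT ATG TCA TTA GCT ACT TGT GAG TAA GGG GTA GGA TTG — ATG at 8, stop TAA at 29 → 24 nt.
Frame 3: GTT ATA TGT CAT TAG CTA CTT GTG AGT AAG GGG TAG GAT — no ATG→stop ORF.
No ORF reaches 30 nucleotides. Count = 0.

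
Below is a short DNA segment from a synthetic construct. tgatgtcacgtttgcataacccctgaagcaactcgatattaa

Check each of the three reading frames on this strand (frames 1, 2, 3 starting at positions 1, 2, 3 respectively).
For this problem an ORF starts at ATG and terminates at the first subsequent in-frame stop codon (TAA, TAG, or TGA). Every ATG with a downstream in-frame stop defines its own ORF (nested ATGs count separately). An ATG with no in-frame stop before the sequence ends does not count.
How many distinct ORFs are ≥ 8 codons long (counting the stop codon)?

1

Frame 1: TGA TGT CAC GTT TGC ATA ACC CCT GAA GCA ACT CGA TAT TAA — no ATG→stop ORF.
Frame 2: GAT GTC ACG TTT GCA TAA CCC CTG AAG CAA CTC GAT ATT — no ATG→stop ORF.
Frame 3: ATG TCA CGT TTG CAT AAC CCC TGA AGC AAC TCG ATA TTA — ATG at 3, stop TGA at 24 → 24 nt.
ORFs ≥ 8 codons: frame 3 3–26 (8 codons). Count = 1.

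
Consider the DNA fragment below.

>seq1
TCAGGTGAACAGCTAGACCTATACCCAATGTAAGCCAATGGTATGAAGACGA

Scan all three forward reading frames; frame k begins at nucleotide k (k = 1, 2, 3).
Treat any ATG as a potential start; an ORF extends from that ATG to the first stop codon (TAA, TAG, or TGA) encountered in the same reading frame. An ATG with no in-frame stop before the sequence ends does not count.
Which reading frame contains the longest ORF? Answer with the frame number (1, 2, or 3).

Frame 1: TCA GGT GAA CAG CTA GAC CTA TAC CCA ATG TAA GCC AAT GGT ATG AAG ACG — ATG at 28, stop TAA at 31 → 6 nt.
Frame 2: CAG GTG AAC AGC TAG ACC TAT ACC CAA TGT AAG CCA ATG GTA TGA AGA CGA — ATG at 38, stop TGA at 44 → 9 nt.
Frame 3: AGG TGA ACA GCT AGA CCT ATA CCC AAT GTA AGC CAA TGG TAT GAA GAC — no ATG→stop ORF.
Longest ORF is 9 nt in frame 2 (positions 38–46).

2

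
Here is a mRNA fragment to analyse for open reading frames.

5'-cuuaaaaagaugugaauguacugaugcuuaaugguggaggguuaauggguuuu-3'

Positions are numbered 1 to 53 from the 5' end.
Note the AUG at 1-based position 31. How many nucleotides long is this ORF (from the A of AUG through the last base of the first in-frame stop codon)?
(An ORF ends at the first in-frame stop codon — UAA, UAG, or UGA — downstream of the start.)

Codons from position 31: AUG (31–33), GUG (34–36), GAG (37–39), GGU (40–42), UAA (43–45).
UAA is the first in-frame stop; ORF spans 31–45, 15 nucleotides.

15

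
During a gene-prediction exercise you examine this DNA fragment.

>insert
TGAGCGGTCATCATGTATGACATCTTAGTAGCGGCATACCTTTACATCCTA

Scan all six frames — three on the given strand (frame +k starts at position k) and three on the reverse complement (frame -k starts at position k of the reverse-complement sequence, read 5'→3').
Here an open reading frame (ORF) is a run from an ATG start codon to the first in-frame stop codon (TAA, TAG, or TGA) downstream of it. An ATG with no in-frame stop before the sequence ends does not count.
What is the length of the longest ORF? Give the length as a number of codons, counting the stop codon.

Reverse complement (5'→3'): TAGGATGTAAAGGTATGCCGCTACTAAGATGTCATACATGATGACCGCTCA
Frame +1: TGA GCG GTC ATC ATG TAT GAC ATC TTA GTA GCG GCA TAC CTT TAC ATC CTA — no ATG→stop ORF.
Frame +2: GAG CGG TCA TCA TGT ATG ACA TCT TAG TAG CGG CAT ACC TTT ACA TCC — ATG at 17, stop TAG at 26 → 12 nt.
Frame +3: AGC GGT CAT CAT GTA TGA CAT CTT AGT AGC GGC ATA CCT TTA CAT CCT — no ATG→stop ORF.
Frame -1: TAG GAT GTA AAG GTA TGC CGC TAC TAA GAT GTC ATA CAT GAT GAC CGC TCA — no ATG→stop ORF.
Frame -2: AGG ATG TAA AGG TAT GCC GCT ACT AAG ATG TCA TAC ATG ATG ACC GCT — ATG at 5, stop TAA at 8 → 6 nt.
Frame -3: GGA TGT AAA GGT ATG CCG CTA CTA AGA TGT CAT ACA TGA TGA CCG CTC — ATG at 15, stop TGA at 39 → 27 nt.
Longest: frame -3, positions 15–41, 27 nt = 9 codons = 8 aa. → 9 codons.

9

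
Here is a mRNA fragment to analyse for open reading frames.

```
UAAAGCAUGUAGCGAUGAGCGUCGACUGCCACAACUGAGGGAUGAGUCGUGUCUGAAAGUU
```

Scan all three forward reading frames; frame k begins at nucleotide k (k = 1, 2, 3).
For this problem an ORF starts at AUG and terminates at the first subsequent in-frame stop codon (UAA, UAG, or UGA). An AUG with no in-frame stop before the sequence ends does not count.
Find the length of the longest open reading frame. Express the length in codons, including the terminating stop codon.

8

Frame 1: UAA AGC AUG UAG CGA UGA GCG UCG ACU GCC ACA ACU GAG GGA UGA GUC GUG UCU GAA AGU — AUG at 7, stop UAG at 10 → 6 nt.
Frame 2: AAA GCA UGU AGC GAU GAG CGU CGA CUG CCA CAA CUG AGG GAU GAG UCG UGU CUG AAA GUU — no AUG→stop ORF.
Frame 3: AAG CAU GUA GCG AUG AGC GUC GAC UGC CAC AAC UGA GGG AUG AGU CGU GUC UGA AAG — AUG at 15, stop UGA at 36 → 24 nt; AUG at 42, stop UGA at 54 → 15 nt.
Longest: frame 3, positions 15–38, 24 nt = 8 codons = 7 aa. → 8 codons.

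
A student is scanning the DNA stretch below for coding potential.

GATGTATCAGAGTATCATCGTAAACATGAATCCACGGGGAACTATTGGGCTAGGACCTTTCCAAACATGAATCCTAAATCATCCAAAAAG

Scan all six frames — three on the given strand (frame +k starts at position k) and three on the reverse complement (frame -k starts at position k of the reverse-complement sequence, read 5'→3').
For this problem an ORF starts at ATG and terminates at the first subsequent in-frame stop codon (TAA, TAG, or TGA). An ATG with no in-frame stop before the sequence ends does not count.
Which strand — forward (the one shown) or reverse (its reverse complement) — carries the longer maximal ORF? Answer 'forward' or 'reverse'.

forward

Reverse complement (5'→3'): CTTTTTGGATGATTTAGGATTCATGTTTGGAAAGGTCCTAGCCCAATAGTTCCCCGTGGATTCATGTTTACGATGATACTCTGATACATC
Frame +1: GAT GTA TCA GAG TAT CAT CGT AAA CAT GAA TCC ACG GGG AAC TAT TGG GCT AGG ACC TTT CCA AAC ATG AAT CCT AAA TCA TCC AAA AAG — no ATG→stop ORF.
Frame +2: ATG TAT CAG AGT ATC ATC GTA AAC ATG AAT CCA CGG GGA ACT ATT GGG CTA GGA CCT TTC CAA ACA TGA ATC CTA AAT CAT CCA AAA — ATG at 2, stop TGA at 68 → 69 nt; ATG at 26, stop TGA at 68 → 45 nt.
Frame +3: TGT ATC AGA GTA TCA TCG TAA ACA TGA ATC CAC GGG GAA CTA TTG GGC TAG GAC CTT TCC AAA CAT GAA TCC TAA ATC ATC CAA AAA — no ATG→stop ORF.
Frame -1: CTT TTT GGA TGA TTT AGG ATT CAT GTT TGG AAA GGT CCT AGC CCA ATA GTT CCC CGT GGA TTC ATG TTT ACG ATG ATA CTC TGA TAC ATC — ATG at 64, stop TGA at 82 → 21 nt; ATG at 73, stop TGA at 82 → 12 nt.
Frame -2: TTT TTG GAT GAT TTA GGA TTC ATG TTT GGA AAG GTC CTA GCC CAA TAG TTC CCC GTG GAT TCA TGT TTA CGA TGA TAC TCT GAT ACA — ATG at 23, stop TAG at 47 → 27 nt.
Frame -3: TTT TGG ATG ATT TAG GAT TCA TGT TTG GAA AGG TCC TAG CCC AAT AGT TCC CCG TGG ATT CAT GTT TAC GAT GAT ACT CTG ATA CAT — ATG at 9, stop TAG at 15 → 9 nt.
Forward-strand max 69 nt; reverse-strand max 27 nt. The forward strand has the longer ORF.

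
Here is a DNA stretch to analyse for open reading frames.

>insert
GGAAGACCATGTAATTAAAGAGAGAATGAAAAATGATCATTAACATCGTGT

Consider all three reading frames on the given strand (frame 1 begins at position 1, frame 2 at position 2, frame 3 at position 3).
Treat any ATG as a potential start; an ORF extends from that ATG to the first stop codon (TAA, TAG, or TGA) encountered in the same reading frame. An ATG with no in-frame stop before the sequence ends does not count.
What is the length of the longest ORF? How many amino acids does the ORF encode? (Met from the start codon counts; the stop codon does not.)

Frame 1: GGA AGA CCA TGT AAT TAA AGA GAG AAT GAA AAA TGA TCA TTA ACA TCG TGT — no ATG→stop ORF.
Frame 2: GAA GAC CAT GTA ATT AAA GAG AGA ATG AAA AAT GAT CAT TAA CAT CGT — ATG at 26, stop TAA at 41 → 18 nt.
Frame 3: AAG ACC ATG TAA TTA AAG AGA GAA TGA AAA ATG ATC ATT AAC ATC GTG — ATG at 9, stop TAA at 12 → 6 nt.
Longest: frame 2, positions 26–43, 18 nt = 6 codons = 5 aa. → 5 amino acids.

5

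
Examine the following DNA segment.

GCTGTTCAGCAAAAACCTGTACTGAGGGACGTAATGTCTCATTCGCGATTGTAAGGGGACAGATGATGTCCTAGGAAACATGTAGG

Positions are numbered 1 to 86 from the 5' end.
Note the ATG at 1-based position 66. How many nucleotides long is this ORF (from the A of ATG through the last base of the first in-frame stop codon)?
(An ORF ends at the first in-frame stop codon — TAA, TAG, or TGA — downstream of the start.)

Codons from position 66: ATG (66–68), TCC (69–71), TAG (72–74).
TAG is the first in-frame stop; ORF spans 66–74, 9 nucleotides.

9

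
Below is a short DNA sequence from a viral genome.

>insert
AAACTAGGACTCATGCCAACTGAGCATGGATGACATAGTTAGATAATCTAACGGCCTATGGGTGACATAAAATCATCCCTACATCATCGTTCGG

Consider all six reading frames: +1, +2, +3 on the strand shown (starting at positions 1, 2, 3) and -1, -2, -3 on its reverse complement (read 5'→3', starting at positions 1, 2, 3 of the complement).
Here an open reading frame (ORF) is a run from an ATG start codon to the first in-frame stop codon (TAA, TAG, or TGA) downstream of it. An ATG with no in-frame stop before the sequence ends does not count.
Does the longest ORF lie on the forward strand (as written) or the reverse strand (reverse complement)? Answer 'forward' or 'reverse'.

Reverse complement (5'→3'): CCGAACGATGATGTAGGGATGATTTTATGTCACCCATAGGCCGTTAGATTATCTAACTATGTCATCCATGCTCAGTTGGCATGAGTCCTAGTTT
Frame +1: AAA CTA GGA CTC ATG CCA ACT GAG CAT GGA TGA CAT AGT TAG ATA ATC TAA CGG CCT ATG GGT GAC ATA AAA TCA TCC CTA CAT CAT CGT TCG — ATG at 13, stop TGA at 31 → 21 nt.
Frame +2: AAC TAG GAC TCA TGC CAA CTG AGC ATG GAT GAC ATA GTT AGA TAA TCT AAC GGC CTA TGG GTG ACA TAA AAT CAT CCC TAC ATC ATC GTT CGG — ATG at 26, stop TAA at 44 → 21 nt.
Frame +3: ACT AGG ACT CAT GCC AAC TGA GCA TGG ATG ACA TAG TTA GAT AAT CTA ACG GCC TAT GGG TGA CAT AAA ATC ATC CCT ACA TCA TCG TTC — ATG at 30, stop TAG at 36 → 9 nt.
Frame -1: CCG AAC GAT GAT GTA GGG ATG ATT TTA TGT CAC CCA TAG GCC GTT AGA TTA TCT AAC TAT GTC ATC CAT GCT CAG TTG GCA TGA GTC CTA GTT — ATG at 19, stop TAG at 37 → 21 nt.
Frame -2: CGA ACG ATG ATG TAG GGA TGA TTT TAT GTC ACC CAT AGG CCG TTA GAT TAT CTA ACT ATG TCA TCC ATG CTC AGT TGG CAT GAG TCC TAG TTT — ATG at 8, stop TAG at 14 → 9 nt; ATG at 11, stop TAG at 14 → 6 nt; ATG at 59, stop TAG at 89 → 33 nt; ATG at 68, stop TAG at 89 → 24 nt.
Frame -3: GAA CGA TGA TGT AGG GAT GAT TTT ATG TCA CCC ATA GGC CGT TAG ATT ATC TAA CTA TGT CAT CCA TGC TCA GTT GGC ATG AGT CCT AGT — ATG at 27, stop TAG at 45 → 21 nt.
Forward-strand max 21 nt; reverse-strand max 33 nt. The reverse strand has the longer ORF.

reverse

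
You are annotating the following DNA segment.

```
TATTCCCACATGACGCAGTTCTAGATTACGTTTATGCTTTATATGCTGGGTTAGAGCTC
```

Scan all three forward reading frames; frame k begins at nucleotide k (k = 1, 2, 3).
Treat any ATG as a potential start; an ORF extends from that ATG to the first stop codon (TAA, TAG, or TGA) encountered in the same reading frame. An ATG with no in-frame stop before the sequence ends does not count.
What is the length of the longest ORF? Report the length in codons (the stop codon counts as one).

Frame 1: TAT TCC CAC ATG ACG CAG TTC TAG ATT ACG TTT ATG CTT TAT ATG CTG GGT TAG AGC — ATG at 10, stop TAG at 22 → 15 nt; ATG at 34, stop TAG at 52 → 21 nt; ATG at 43, stop TAG at 52 → 12 nt.
Frame 2: ATT CCC ACA TGA CGC AGT TCT AGA TTA CGT TTA TGC TTT ATA TGC TGG GTT AGA GCT — no ATG→stop ORF.
Frame 3: TTC CCA CAT GAC GCA GTT CTA GAT TAC GTT TAT GCT TTA TAT GCT GGG TTA GAG CTC — no ATG→stop ORF.
Longest: frame 1, positions 34–54, 21 nt = 7 codons = 6 aa. → 7 codons.

7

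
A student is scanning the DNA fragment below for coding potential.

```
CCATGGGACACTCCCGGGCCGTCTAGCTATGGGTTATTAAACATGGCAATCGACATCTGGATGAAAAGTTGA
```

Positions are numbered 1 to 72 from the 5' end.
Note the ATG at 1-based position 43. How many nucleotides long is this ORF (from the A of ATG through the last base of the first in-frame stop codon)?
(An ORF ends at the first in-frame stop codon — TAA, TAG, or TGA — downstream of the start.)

30

Codons from position 43: ATG (43–45), GCA (46–48), ATC (49–51), GAC (52–54), ATC (55–57), TGG (58–60), ATG (61–63), AAA (64–66), AGT (67–69), TGA (70–72).
TGA is the first in-frame stop; ORF spans 43–72, 30 nucleotides.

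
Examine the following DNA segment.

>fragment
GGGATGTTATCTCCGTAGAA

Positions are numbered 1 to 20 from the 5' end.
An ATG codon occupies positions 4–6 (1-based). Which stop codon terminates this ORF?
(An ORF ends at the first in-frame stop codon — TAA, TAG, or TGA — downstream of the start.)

TAG

Codons from position 4: ATG (4–6), TTA (7–9), TCT (10–12), CCG (13–15), TAG (16–18).
The first in-frame stop codon is TAG.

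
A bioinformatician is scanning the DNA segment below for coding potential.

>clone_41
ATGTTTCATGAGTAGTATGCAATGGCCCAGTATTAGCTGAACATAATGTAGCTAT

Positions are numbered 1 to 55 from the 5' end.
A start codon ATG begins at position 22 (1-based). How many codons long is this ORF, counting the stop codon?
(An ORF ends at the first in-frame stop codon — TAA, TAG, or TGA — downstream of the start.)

5

Codons from position 22: ATG (22–24), GCC (25–27), CAG (28–30), TAT (31–33), TAG (34–36).
TAG is the first in-frame stop; that's 5 codons including the stop.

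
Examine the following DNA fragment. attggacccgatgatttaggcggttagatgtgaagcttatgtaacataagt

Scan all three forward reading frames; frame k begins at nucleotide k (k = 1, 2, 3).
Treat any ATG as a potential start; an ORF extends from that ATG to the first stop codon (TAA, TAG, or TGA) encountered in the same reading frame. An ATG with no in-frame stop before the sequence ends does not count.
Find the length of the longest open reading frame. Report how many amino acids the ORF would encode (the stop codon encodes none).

2

Frame 1: ATT GGA CCC GAT GAT TTA GGC GGT TAG ATG TGA AGC TTA TGT AAC ATA AGT — ATG at 28, stop TGA at 31 → 6 nt.
Frame 2: TTG GAC CCG ATG ATT TAG GCG GTT AGA TGT GAA GCT TAT GTA ACA TAA — ATG at 11, stop TAG at 17 → 9 nt.
Frame 3: TGG ACC CGA TGA TTT AGG CGG TTA GAT GTG AAG CTT ATG TAA CAT AAG — ATG at 39, stop TAA at 42 → 6 nt.
Longest: frame 2, positions 11–19, 9 nt = 3 codons = 2 aa. → 2 amino acids.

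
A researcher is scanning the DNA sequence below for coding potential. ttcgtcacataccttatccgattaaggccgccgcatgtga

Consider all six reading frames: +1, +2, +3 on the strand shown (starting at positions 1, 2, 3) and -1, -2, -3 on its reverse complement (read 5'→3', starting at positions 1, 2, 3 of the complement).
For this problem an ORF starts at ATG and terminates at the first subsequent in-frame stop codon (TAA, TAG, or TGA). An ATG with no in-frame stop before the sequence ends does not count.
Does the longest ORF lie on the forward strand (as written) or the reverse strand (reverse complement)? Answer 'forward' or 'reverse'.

Reverse complement (5'→3'): TCACATGCGGCGGCCTTAATCGGATAAGGTATGTGACGAA
Frame +1: TTC GTC ACA TAC CTT ATC CGA TTA AGG CCG CCG CAT GTG — no ATG→stop ORF.
Frame +2: TCG TCA CAT ACC TTA TCC GAT TAA GGC CGC CGC ATG TGA — ATG at 35, stop TGA at 38 → 6 nt.
Frame +3: CGT CAC ATA CCT TAT CCG ATT AAG GCC GCC GCA TGT — no ATG→stop ORF.
Frame -1: TCA CAT GCG GCG GCC TTA ATC GGA TAA GGT ATG TGA CGA — ATG at 31, stop TGA at 34 → 6 nt.
Frame -2: CAC ATG CGG CGG CCT TAA TCG GAT AAG GTA TGT GAC GAA — ATG at 5, stop TAA at 17 → 15 nt.
Frame -3: ACA TGC GGC GGC CTT AAT CGG ATA AGG TAT GTG ACG — no ATG→stop ORF.
Forward-strand max 6 nt; reverse-strand max 15 nt. The reverse strand has the longer ORF.

reverse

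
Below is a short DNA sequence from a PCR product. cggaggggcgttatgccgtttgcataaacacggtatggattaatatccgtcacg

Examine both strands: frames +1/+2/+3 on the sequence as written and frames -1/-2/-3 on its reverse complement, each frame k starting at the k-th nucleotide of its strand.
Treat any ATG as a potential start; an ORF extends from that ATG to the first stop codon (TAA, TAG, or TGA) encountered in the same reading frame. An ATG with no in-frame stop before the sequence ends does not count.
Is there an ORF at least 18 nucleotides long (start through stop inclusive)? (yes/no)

no

Reverse complement (5'→3'): CGTGACGGATATTAATCCATACCGTGTTTATGCAAACGGCATAACGCCCCTCCG
Frame +1: CGG AGG GGC GTT ATG CCG TTT GCA TAA ACA CGG TAT GGA TTA ATA TCC GTC ACG — ATG at 13, stop TAA at 25 → 15 nt.
Frame +2: GGA GGG GCG TTA TGC CGT TTG CAT AAA CAC GGT ATG GAT TAA TAT CCG TCA — ATG at 35, stop TAA at 41 → 9 nt.
Frame +3: GAG GGG CGT TAT GCC GTT TGC ATA AAC ACG GTA TGG ATT AAT ATC CGT CAC — no ATG→stop ORF.
Frame -1: CGT GAC GGA TAT TAA TCC ATA CCG TGT TTA TGC AAA CGG CAT AAC GCC CCT CCG — no ATG→stop ORF.
Frame -2: GTG ACG GAT ATT AAT CCA TAC CGT GTT TAT GCA AAC GGC ATA ACG CCC CTC — no ATG→stop ORF.
Frame -3: TGA CGG ATA TTA ATC CAT ACC GTG TTT ATG CAA ACG GCA TAA CGC CCC TCC — ATG at 30, stop TAA at 42 → 15 nt.
Largest ORF found is 15 nucleotides < 18, so no.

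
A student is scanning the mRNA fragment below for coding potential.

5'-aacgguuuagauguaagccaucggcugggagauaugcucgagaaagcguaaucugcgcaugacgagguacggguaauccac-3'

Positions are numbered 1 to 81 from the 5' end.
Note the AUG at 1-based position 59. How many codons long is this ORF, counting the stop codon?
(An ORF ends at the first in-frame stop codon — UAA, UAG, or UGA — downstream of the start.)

6

Codons from position 59: AUG (59–61), ACG (62–64), AGG (65–67), UAC (68–70), GGG (71–73), UAA (74–76).
UAA is the first in-frame stop; that's 6 codons including the stop.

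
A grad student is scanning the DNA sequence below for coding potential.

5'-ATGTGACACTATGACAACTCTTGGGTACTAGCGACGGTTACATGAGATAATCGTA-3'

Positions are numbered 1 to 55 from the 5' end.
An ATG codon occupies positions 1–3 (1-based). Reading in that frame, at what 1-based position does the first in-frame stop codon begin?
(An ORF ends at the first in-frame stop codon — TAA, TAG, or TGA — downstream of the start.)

Codons from position 1: ATG (1–3), TGA (4–6).
TGA is a stop codon; it begins at position 4.

4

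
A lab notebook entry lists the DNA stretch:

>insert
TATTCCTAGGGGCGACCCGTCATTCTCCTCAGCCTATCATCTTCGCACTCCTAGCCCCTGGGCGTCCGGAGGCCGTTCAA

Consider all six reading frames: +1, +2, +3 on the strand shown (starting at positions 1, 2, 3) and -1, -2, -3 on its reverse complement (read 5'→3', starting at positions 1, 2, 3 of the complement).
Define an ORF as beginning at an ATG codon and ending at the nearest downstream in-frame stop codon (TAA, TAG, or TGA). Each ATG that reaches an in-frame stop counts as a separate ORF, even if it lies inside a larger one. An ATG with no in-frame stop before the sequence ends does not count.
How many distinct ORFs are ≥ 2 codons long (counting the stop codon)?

2

Reverse complement (5'→3'): TTGAACGGCCTCCGGACGCCCAGGGGCTAGGAGTGCGAAGATGATAGGCTGAGGAGAATGACGGGTCGCCCCTAGGAATA
Frame +1: TAT TCC TAG GGG CGA CCC GTC ATT CTC CTC AGC CTA TCA TCT TCG CAC TCC TAG CCC CTG GGC GTC CGG AGG CCG TTC — no ATG→stop ORF.
Frame +2: ATT CCT AGG GGC GAC CCG TCA TTC TCC TCA GCC TAT CAT CTT CGC ACT CCT AGC CCC TGG GCG TCC GGA GGC CGT TCA — no ATG→stop ORF.
Frame +3: TTC CTA GGG GCG ACC CGT CAT TCT CCT CAG CCT ATC ATC TTC GCA CTC CTA GCC CCT GGG CGT CCG GAG GCC GTT CAA — no ATG→stop ORF.
Frame -1: TTG AAC GGC CTC CGG ACG CCC AGG GGC TAG GAG TGC GAA GAT GAT AGG CTG AGG AGA ATG ACG GGT CGC CCC TAG GAA — ATG at 58, stop TAG at 73 → 18 nt.
Frame -2: TGA ACG GCC TCC GGA CGC CCA GGG GCT AGG AGT GCG AAG ATG ATA GGC TGA GGA GAA TGA CGG GTC GCC CCT AGG AAT — ATG at 41, stop TGA at 50 → 12 nt.
Frame -3: GAA CGG CCT CCG GAC GCC CAG GGG CTA GGA GTG CGA AGA TGA TAG GCT GAG GAG AAT GAC GGG TCG CCC CTA GGA ATA — no ATG→stop ORF.
ORFs ≥ 2 codons: frame -1 58–75 (6 codons), frame -2 41–52 (4 codons). Count = 2.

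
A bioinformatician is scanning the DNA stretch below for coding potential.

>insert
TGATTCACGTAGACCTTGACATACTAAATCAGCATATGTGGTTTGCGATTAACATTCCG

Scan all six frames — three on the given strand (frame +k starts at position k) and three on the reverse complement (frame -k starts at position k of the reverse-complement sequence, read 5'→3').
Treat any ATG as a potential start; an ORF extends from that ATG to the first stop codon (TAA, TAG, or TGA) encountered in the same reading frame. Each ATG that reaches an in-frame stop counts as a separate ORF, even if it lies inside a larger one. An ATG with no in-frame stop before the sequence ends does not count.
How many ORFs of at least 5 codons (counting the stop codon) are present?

2

Reverse complement (5'→3'): CGGAATGTTAATCGCAAACCACATATGCTGATTTAGTATGTCAAGGTCTACGTGAATCA
Frame +1: TGA TTC ACG TAG ACC TTG ACA TAC TAA ATC AGC ATA TGT GGT TTG CGA TTA ACA TTC — no ATG→stop ORF.
Frame +2: GAT TCA CGT AGA CCT TGA CAT ACT AAA TCA GCA TAT GTG GTT TGC GAT TAA CAT TCC — no ATG→stop ORF.
Frame +3: ATT CAC GTA GAC CTT GAC ATA CTA AAT CAG CAT ATG TGG TTT GCG ATT AAC ATT CCG — no ATG→stop ORF.
Frame -1: CGG AAT GTT AAT CGC AAA CCA CAT ATG CTG ATT TAG TAT GTC AAG GTC TAC GTG AAT — ATG at 25, stop TAG at 34 → 12 nt.
Frame -2: GGA ATG TTA ATC GCA AAC CAC ATA TGC TGA TTT AGT ATG TCA AGG TCT ACG TGA ATC — ATG at 5, stop TGA at 29 → 27 nt; ATG at 38, stop TGA at 53 → 18 nt.
Frame -3: GAA TGT TAA TCG CAA ACC ACA TAT GCT GAT TTA GTA TGT CAA GGT CTA CGT GAA TCA — no ATG→stop ORF.
ORFs ≥ 5 codons: frame -2 5–31 (9 codons), frame -2 38–55 (6 codons). Count = 2.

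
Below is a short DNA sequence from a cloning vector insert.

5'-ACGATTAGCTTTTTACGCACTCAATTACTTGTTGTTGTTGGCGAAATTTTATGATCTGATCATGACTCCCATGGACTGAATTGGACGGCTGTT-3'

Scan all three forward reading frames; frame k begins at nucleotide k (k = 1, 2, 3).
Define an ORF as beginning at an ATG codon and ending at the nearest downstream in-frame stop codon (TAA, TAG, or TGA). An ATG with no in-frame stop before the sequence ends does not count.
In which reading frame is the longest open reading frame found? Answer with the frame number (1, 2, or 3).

Frame 1: ACG ATT AGC TTT TTA CGC ACT CAA TTA CTT GTT GTT GTT GGC GAA ATT TTA TGA TCT GAT CAT GAC TCC CAT GGA CTG AAT TGG ACG GCT GTT — no ATG→stop ORF.
Frame 2: CGA TTA GCT TTT TAC GCA CTC AAT TAC TTG TTG TTG TTG GCG AAA TTT TAT GAT CTG ATC ATG ACT CCC ATG GAC TGA ATT GGA CGG CTG — ATG at 62, stop TGA at 77 → 18 nt; ATG at 71, stop TGA at 77 → 9 nt.
Frame 3: GAT TAG CTT TTT ACG CAC TCA ATT ACT TGT TGT TGT TGG CGA AAT TTT ATG ATC TGA TCA TGA CTC CCA TGG ACT GAA TTG GAC GGC TGT — ATG at 51, stop TGA at 57 → 9 nt.
Longest ORF is 18 nt in frame 2 (positions 62–79).

2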